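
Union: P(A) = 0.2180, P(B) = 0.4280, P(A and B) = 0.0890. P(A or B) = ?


P(A∪B) = 0.2180 + 0.4280 - 0.0890
= 0.6460 - 0.0890
= 0.5570

P(A∪B) = 0.5570


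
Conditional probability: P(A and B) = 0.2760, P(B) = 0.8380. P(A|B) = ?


P(A|B) = 0.2760/0.8380 = 0.3294

P(A|B) = 0.3294


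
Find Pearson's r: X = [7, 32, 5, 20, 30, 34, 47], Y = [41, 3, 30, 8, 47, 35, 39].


Mean X = 25.0000, Mean Y = 29.0000
SD X = 14.081396, SD Y = 15.684387
Cov = 7.285714
r = 7.285714/(14.081396*15.684387) = 0.0330

r = 0.0330


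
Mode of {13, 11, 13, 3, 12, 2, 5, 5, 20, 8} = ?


Frequencies: 2:1, 3:1, 5:2, 8:1, 11:1, 12:1, 13:2, 20:1
Max frequency = 2
Mode = 5, 13

Mode = 5, 13


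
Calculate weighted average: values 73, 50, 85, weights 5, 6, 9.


Numerator = 73*5 + 50*6 + 85*9 = 1430
Denominator = 5 + 6 + 9 = 20
WM = 1430/20 = 71.5000

WM = 71.5000


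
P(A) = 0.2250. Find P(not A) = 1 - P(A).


P(not A) = 1 - 0.2250 = 0.7750

P(not A) = 0.7750


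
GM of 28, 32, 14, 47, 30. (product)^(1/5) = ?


Product = 28 × 32 × 14 × 47 × 30 = 17687040
GM = 17687040^(1/5) = 28.1534

GM = 28.1534


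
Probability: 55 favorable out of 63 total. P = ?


P = 55/63 = 0.8730

P = 0.8730


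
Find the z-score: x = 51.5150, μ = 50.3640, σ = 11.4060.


z = (51.5150 - 50.3640)/11.4060
= 1.1510/11.4060
= 0.1009

z = 0.1009


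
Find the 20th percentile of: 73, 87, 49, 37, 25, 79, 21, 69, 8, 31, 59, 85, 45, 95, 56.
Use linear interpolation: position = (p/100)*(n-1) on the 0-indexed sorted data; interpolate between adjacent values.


Sorted: 8, 21, 25, 31, 37, 45, 49, 56, 59, 69, 73, 79, 85, 87, 95
n = 15
Index = 20/100 * 14 = 2.8000
Lower = data[2] = 25, Upper = data[3] = 31
P20 = 25 + 0.8000*(6) = 29.8000

P20 = 29.8000


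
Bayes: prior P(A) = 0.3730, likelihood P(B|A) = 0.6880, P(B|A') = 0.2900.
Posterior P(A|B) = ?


P(B) = P(B|A)*P(A) + P(B|A')*P(A')
= 0.6880*0.3730 + 0.2900*0.6270
= 0.256624 + 0.181830 = 0.438454
P(A|B) = 0.256624/0.438454 = 0.5853

P(A|B) = 0.5853


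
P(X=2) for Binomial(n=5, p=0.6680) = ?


C(5,2) = 10
p^2 = 0.446224
(1-p)^3 = 0.036594
P = 10 * 0.446224 * 0.036594 = 0.1633

P(X=2) = 0.1633


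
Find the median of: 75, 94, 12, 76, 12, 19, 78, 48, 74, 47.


Sorted: 12, 12, 19, 47, 48, 74, 75, 76, 78, 94
n = 10 (even)
Middle values: 48 and 74
Median = (48+74)/2 = 61.0000

Median = 61.0000


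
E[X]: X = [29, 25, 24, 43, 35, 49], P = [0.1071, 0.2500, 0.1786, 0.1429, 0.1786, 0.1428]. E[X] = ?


E[X] = 29*0.1071 + 25*0.2500 + 24*0.1786 + 43*0.1429 + 35*0.1786 + 49*0.1428
= 3.1059 + 6.2500 + 4.2864 + 6.1447 + 6.2510 + 6.9972
= 33.0352

E[X] = 33.0352


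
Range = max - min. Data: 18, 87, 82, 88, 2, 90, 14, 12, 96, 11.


Max = 96, Min = 2
Range = 96 - 2 = 94

Range = 94


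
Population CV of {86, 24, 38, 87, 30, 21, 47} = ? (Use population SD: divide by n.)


Mean = 47.5714
SD = 25.8946
CV = (25.8946/47.5714)*100 = 54.4331%

CV = 54.4331%


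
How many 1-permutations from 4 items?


P(4,1) = 4!/3!
= 24/6
= 4

P(4,1) = 4


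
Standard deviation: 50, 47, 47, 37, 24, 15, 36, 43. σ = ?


Mean = 37.3750
Variance = 132.2344
SD = sqrt(132.2344) = 11.4993

SD = 11.4993


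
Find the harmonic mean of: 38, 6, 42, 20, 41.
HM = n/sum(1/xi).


Sum of reciprocals = 1/38 + 1/6 + 1/42 + 1/20 + 1/41 = 0.291182
HM = 5/0.291182 = 17.1714

HM = 17.1714


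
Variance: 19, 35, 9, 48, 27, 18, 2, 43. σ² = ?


Mean = 25.1250
Squared deviations: 37.5156, 97.5156, 260.0156, 523.2656, 3.5156, 50.7656, 534.7656, 319.5156
Sum = 1826.8750
Variance = 1826.8750/8 = 228.3594

Variance = 228.3594


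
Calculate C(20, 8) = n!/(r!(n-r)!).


C(20,8) = 20!/(8! × 12!)
= 2432902008176640000/(40320 × 479001600)
= 125970

C(20,8) = 125970


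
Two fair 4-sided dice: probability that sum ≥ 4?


Total outcomes = 4×4 = 16
Favorable (sum ≥ 4): 13
P = 13/16 = 0.8125

P = 0.8125


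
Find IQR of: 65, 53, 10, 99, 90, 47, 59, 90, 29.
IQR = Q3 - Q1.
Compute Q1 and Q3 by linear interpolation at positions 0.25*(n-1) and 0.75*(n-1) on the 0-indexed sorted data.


Sorted: 10, 29, 47, 53, 59, 65, 90, 90, 99
Q1 (25th %ile) = 47.0000
Q3 (75th %ile) = 90.0000
IQR = 90.0000 - 47.0000 = 43.0000

IQR = 43.0000


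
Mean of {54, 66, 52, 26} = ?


Sum = 54 + 66 + 52 + 26 = 198
n = 4
Mean = 198/4 = 49.5000

Mean = 49.5000


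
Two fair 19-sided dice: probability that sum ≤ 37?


Total outcomes = 19×19 = 361
Favorable (sum ≤ 37): 360
P = 360/361 = 0.9972

P = 0.9972


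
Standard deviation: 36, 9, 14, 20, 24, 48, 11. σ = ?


Mean = 23.1429
Variance = 174.9796
SD = sqrt(174.9796) = 13.2280

SD = 13.2280


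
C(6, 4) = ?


C(6,4) = 6!/(4! × 2!)
= 720/(24 × 2)
= 15

C(6,4) = 15


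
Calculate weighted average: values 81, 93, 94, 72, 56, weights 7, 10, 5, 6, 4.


Numerator = 81*7 + 93*10 + 94*5 + 72*6 + 56*4 = 2623
Denominator = 7 + 10 + 5 + 6 + 4 = 32
WM = 2623/32 = 81.9688

WM = 81.9688


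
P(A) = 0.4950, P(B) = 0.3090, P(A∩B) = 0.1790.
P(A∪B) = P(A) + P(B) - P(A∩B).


P(A∪B) = 0.4950 + 0.3090 - 0.1790
= 0.8040 - 0.1790
= 0.6250

P(A∪B) = 0.6250


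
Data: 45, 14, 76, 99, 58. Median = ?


Sorted: 14, 45, 58, 76, 99
n = 5 (odd)
Middle value = 58

Median = 58


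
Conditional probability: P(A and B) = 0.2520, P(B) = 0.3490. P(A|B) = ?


P(A|B) = 0.2520/0.3490 = 0.7221

P(A|B) = 0.7221


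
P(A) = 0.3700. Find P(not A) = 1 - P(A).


P(not A) = 1 - 0.3700 = 0.6300

P(not A) = 0.6300


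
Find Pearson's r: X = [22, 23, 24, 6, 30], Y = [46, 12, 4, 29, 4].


Mean X = 21.0000, Mean Y = 19.0000
SD X = 8.000000, SD Y = 16.297239
Cov = -63.400000
r = -63.400000/(8.000000*16.297239) = -0.4863

r = -0.4863


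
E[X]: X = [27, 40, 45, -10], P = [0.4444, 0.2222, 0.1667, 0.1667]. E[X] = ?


E[X] = 27*0.4444 + 40*0.2222 + 45*0.1667 - 10*0.1667
= 11.9988 + 8.8880 + 7.5015 - 1.6670
= 26.7213

E[X] = 26.7213


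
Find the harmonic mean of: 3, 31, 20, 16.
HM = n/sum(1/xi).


Sum of reciprocals = 1/3 + 1/31 + 1/20 + 1/16 = 0.478091
HM = 4/0.478091 = 8.3666

HM = 8.3666


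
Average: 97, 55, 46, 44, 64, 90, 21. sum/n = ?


Sum = 97 + 55 + 46 + 44 + 64 + 90 + 21 = 417
n = 7
Mean = 417/7 = 59.5714

Mean = 59.5714


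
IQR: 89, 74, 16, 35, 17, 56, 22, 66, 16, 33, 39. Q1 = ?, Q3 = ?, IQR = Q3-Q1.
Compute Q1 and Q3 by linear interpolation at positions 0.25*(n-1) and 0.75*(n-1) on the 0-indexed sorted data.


Sorted: 16, 16, 17, 22, 33, 35, 39, 56, 66, 74, 89
Q1 (25th %ile) = 19.5000
Q3 (75th %ile) = 61.0000
IQR = 61.0000 - 19.5000 = 41.5000

IQR = 41.5000


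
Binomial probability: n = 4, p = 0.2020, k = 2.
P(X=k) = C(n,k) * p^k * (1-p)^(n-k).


C(4,2) = 6
p^2 = 0.040804
(1-p)^2 = 0.636804
P = 6 * 0.040804 * 0.636804 = 0.1559

P(X=2) = 0.1559


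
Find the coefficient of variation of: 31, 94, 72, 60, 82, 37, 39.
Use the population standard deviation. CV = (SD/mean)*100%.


Mean = 59.2857
SD = 22.6509
CV = (22.6509/59.2857)*100 = 38.2063%

CV = 38.2063%


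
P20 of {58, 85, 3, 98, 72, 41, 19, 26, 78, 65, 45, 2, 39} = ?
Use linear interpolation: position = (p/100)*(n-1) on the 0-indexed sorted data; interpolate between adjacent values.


Sorted: 2, 3, 19, 26, 39, 41, 45, 58, 65, 72, 78, 85, 98
n = 13
Index = 20/100 * 12 = 2.4000
Lower = data[2] = 19, Upper = data[3] = 26
P20 = 19 + 0.4000*(7) = 21.8000

P20 = 21.8000


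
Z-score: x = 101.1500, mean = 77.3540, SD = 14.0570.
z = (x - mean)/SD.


z = (101.1500 - 77.3540)/14.0570
= 23.7960/14.0570
= 1.6928

z = 1.6928


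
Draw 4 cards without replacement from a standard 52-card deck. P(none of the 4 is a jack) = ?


P(no jacks) = (48/52) × (47/51) × (46/50) × (45/49)
= 0.7187

P = 0.7187


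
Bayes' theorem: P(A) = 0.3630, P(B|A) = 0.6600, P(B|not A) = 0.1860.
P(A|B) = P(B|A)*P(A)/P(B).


P(B) = P(B|A)*P(A) + P(B|A')*P(A')
= 0.6600*0.3630 + 0.1860*0.6370
= 0.239580 + 0.118482 = 0.358062
P(A|B) = 0.239580/0.358062 = 0.6691

P(A|B) = 0.6691


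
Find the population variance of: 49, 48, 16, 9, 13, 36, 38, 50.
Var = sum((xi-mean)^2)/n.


Mean = 32.3750
Squared deviations: 276.3906, 244.1406, 268.1406, 546.3906, 375.3906, 13.1406, 31.6406, 310.6406
Sum = 2065.8750
Variance = 2065.8750/8 = 258.2344

Variance = 258.2344


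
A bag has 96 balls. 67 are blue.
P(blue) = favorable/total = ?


P = 67/96 = 0.6979

P = 0.6979


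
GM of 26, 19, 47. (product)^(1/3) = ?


Product = 26 × 19 × 47 = 23218
GM = 23218^(1/3) = 28.5282

GM = 28.5282


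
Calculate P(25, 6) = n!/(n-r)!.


P(25,6) = 25!/19!
= 15511210043330985984000000/121645100408832000
= 127512000

P(25,6) = 127512000


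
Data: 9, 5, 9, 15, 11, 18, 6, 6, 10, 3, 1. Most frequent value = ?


Frequencies: 1:1, 3:1, 5:1, 6:2, 9:2, 10:1, 11:1, 15:1, 18:1
Max frequency = 2
Mode = 6, 9

Mode = 6, 9


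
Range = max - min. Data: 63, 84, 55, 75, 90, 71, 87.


Max = 90, Min = 55
Range = 90 - 55 = 35

Range = 35


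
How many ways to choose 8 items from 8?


C(8,8) = 8!/(8! × 0!)
= 40320/(40320 × 1)
= 1

C(8,8) = 1


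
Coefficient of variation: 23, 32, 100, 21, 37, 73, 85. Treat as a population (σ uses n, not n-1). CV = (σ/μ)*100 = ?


Mean = 53.0000
SD = 29.8903
CV = (29.8903/53.0000)*100 = 56.3967%

CV = 56.3967%


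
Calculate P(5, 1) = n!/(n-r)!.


P(5,1) = 5!/4!
= 120/24
= 5

P(5,1) = 5


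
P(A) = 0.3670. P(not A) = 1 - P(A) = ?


P(not A) = 1 - 0.3670 = 0.6330

P(not A) = 0.6330


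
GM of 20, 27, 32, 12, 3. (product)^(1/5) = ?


Product = 20 × 27 × 32 × 12 × 3 = 622080
GM = 622080^(1/5) = 14.4135

GM = 14.4135


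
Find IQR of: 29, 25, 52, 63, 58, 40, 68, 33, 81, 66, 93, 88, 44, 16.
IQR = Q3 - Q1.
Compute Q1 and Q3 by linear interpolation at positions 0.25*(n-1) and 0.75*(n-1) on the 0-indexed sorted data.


Sorted: 16, 25, 29, 33, 40, 44, 52, 58, 63, 66, 68, 81, 88, 93
Q1 (25th %ile) = 34.7500
Q3 (75th %ile) = 67.5000
IQR = 67.5000 - 34.7500 = 32.7500

IQR = 32.7500


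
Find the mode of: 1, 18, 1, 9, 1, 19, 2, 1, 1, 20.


Frequencies: 1:5, 2:1, 9:1, 18:1, 19:1, 20:1
Max frequency = 5
Mode = 1

Mode = 1


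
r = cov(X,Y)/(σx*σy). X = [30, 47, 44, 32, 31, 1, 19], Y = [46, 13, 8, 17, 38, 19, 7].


Mean X = 29.1429, Mean Y = 21.1429
SD X = 14.376852, SD Y = 13.953275
Cov = -13.734694
r = -13.734694/(14.376852*13.953275) = -0.0685

r = -0.0685


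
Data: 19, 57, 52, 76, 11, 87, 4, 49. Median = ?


Sorted: 4, 11, 19, 49, 52, 57, 76, 87
n = 8 (even)
Middle values: 49 and 52
Median = (49+52)/2 = 50.5000

Median = 50.5000


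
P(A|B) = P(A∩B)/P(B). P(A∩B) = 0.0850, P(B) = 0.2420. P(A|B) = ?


P(A|B) = 0.0850/0.2420 = 0.3512

P(A|B) = 0.3512


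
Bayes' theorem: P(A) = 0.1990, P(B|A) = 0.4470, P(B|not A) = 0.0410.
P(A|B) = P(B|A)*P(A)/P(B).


P(B) = P(B|A)*P(A) + P(B|A')*P(A')
= 0.4470*0.1990 + 0.0410*0.8010
= 0.088953 + 0.032841 = 0.121794
P(A|B) = 0.088953/0.121794 = 0.7304

P(A|B) = 0.7304


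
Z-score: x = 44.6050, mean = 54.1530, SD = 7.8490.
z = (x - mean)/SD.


z = (44.6050 - 54.1530)/7.8490
= -9.5480/7.8490
= -1.2165

z = -1.2165


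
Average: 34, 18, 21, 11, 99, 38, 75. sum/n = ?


Sum = 34 + 18 + 21 + 11 + 99 + 38 + 75 = 296
n = 7
Mean = 296/7 = 42.2857

Mean = 42.2857


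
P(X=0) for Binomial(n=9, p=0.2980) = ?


C(9,0) = 1
p^0 = 1.000000
(1-p)^9 = 0.041403
P = 1 * 1.000000 * 0.041403 = 0.0414

P(X=0) = 0.0414


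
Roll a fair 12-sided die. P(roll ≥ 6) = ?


Favorable outcomes (roll ≥ 6): 7
Total outcomes = 12
P = 7/12 = 0.5833

P = 0.5833


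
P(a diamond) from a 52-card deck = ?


13 diamonds in 52 cards
P = 13/52 = 0.2500

P = 0.2500


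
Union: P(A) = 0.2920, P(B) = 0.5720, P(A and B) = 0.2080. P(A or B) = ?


P(A∪B) = 0.2920 + 0.5720 - 0.2080
= 0.8640 - 0.2080
= 0.6560

P(A∪B) = 0.6560


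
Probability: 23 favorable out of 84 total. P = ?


P = 23/84 = 0.2738

P = 0.2738


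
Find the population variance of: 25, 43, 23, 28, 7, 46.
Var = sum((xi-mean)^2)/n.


Mean = 28.6667
Squared deviations: 13.4444, 205.4444, 32.1111, 0.4444, 469.4444, 300.4444
Sum = 1021.3333
Variance = 1021.3333/6 = 170.2222

Variance = 170.2222


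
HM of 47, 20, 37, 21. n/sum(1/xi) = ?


Sum of reciprocals = 1/47 + 1/20 + 1/37 + 1/21 = 0.145923
HM = 4/0.145923 = 27.4118

HM = 27.4118


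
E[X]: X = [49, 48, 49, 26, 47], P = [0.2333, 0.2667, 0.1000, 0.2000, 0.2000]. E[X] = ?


E[X] = 49*0.2333 + 48*0.2667 + 49*0.1000 + 26*0.2000 + 47*0.2000
= 11.4317 + 12.8016 + 4.9000 + 5.2000 + 9.4000
= 43.7333

E[X] = 43.7333


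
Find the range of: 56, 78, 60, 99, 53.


Max = 99, Min = 53
Range = 99 - 53 = 46

Range = 46


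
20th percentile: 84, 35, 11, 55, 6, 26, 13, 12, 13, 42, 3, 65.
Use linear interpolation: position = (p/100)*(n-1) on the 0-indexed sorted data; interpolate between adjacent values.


Sorted: 3, 6, 11, 12, 13, 13, 26, 35, 42, 55, 65, 84
n = 12
Index = 20/100 * 11 = 2.2000
Lower = data[2] = 11, Upper = data[3] = 12
P20 = 11 + 0.2000*(1) = 11.2000

P20 = 11.2000


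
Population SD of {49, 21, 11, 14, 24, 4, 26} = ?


Mean = 21.2857
Variance = 179.3469
SD = sqrt(179.3469) = 13.3920

SD = 13.3920


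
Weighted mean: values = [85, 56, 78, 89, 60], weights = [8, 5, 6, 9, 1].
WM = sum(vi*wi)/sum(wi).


Numerator = 85*8 + 56*5 + 78*6 + 89*9 + 60*1 = 2289
Denominator = 8 + 5 + 6 + 9 + 1 = 29
WM = 2289/29 = 78.9310

WM = 78.9310


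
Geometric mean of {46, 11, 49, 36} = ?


Product = 46 × 11 × 49 × 36 = 892584
GM = 892584^(1/4) = 30.7371

GM = 30.7371


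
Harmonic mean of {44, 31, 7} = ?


Sum of reciprocals = 1/44 + 1/31 + 1/7 = 0.197842
HM = 3/0.197842 = 15.1636

HM = 15.1636


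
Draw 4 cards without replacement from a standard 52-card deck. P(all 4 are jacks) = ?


P(all jacks) = (4/52) × (3/51) × (2/50) × (1/49)
= 3.6938e-06

P = 3.6938e-06


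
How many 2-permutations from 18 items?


P(18,2) = 18!/16!
= 6402373705728000/20922789888000
= 306

P(18,2) = 306


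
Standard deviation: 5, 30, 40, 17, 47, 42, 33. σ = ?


Mean = 30.5714
Variance = 190.5306
SD = sqrt(190.5306) = 13.8033

SD = 13.8033


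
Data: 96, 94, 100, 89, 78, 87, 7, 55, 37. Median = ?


Sorted: 7, 37, 55, 78, 87, 89, 94, 96, 100
n = 9 (odd)
Middle value = 87

Median = 87


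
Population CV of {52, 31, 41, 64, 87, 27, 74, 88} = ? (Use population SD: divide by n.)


Mean = 58.0000
SD = 22.4944
CV = (22.4944/58.0000)*100 = 38.7835%

CV = 38.7835%


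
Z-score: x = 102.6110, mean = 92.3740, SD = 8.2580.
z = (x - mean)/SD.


z = (102.6110 - 92.3740)/8.2580
= 10.2370/8.2580
= 1.2396

z = 1.2396


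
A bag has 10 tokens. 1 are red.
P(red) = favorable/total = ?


P = 1/10 = 0.1000

P = 0.1000


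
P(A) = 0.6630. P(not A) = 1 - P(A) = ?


P(not A) = 1 - 0.6630 = 0.3370

P(not A) = 0.3370


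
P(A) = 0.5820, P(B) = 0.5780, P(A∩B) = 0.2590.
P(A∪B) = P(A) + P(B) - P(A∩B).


P(A∪B) = 0.5820 + 0.5780 - 0.2590
= 1.1600 - 0.2590
= 0.9010

P(A∪B) = 0.9010


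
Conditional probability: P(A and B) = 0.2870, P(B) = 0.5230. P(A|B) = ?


P(A|B) = 0.2870/0.5230 = 0.5488

P(A|B) = 0.5488


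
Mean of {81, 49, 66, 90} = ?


Sum = 81 + 49 + 66 + 90 = 286
n = 4
Mean = 286/4 = 71.5000

Mean = 71.5000


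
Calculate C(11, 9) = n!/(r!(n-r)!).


C(11,9) = 11!/(9! × 2!)
= 39916800/(362880 × 2)
= 55

C(11,9) = 55


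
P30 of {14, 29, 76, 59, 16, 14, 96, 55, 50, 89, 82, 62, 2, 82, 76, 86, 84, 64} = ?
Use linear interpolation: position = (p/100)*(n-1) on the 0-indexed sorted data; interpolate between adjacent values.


Sorted: 2, 14, 14, 16, 29, 50, 55, 59, 62, 64, 76, 76, 82, 82, 84, 86, 89, 96
n = 18
Index = 30/100 * 17 = 5.1000
Lower = data[5] = 50, Upper = data[6] = 55
P30 = 50 + 0.1000*(5) = 50.5000

P30 = 50.5000


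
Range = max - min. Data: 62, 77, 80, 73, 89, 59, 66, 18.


Max = 89, Min = 18
Range = 89 - 18 = 71

Range = 71


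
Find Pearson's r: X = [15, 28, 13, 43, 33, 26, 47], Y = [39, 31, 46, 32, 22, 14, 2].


Mean X = 29.2857, Mean Y = 26.5714
SD X = 11.936909, SD Y = 13.957662
Cov = -119.448980
r = -119.448980/(11.936909*13.957662) = -0.7169

r = -0.7169


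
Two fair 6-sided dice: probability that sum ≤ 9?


Total outcomes = 6×6 = 36
Favorable (sum ≤ 9): 30
P = 30/36 = 0.8333

P = 0.8333


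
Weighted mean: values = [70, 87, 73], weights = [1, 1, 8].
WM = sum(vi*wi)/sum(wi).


Numerator = 70*1 + 87*1 + 73*8 = 741
Denominator = 1 + 1 + 8 = 10
WM = 741/10 = 74.1000

WM = 74.1000


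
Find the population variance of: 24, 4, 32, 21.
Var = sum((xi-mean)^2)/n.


Mean = 20.2500
Squared deviations: 14.0625, 264.0625, 138.0625, 0.5625
Sum = 416.7500
Variance = 416.7500/4 = 104.1875

Variance = 104.1875


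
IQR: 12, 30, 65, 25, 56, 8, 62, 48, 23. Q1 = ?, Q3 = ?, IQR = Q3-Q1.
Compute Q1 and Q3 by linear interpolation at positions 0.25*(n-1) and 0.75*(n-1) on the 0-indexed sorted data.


Sorted: 8, 12, 23, 25, 30, 48, 56, 62, 65
Q1 (25th %ile) = 23.0000
Q3 (75th %ile) = 56.0000
IQR = 56.0000 - 23.0000 = 33.0000

IQR = 33.0000


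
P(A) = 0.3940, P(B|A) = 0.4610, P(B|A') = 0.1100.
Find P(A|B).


P(B) = P(B|A)*P(A) + P(B|A')*P(A')
= 0.4610*0.3940 + 0.1100*0.6060
= 0.181634 + 0.066660 = 0.248294
P(A|B) = 0.181634/0.248294 = 0.7315

P(A|B) = 0.7315


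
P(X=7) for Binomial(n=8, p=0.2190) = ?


C(8,7) = 8
p^7 = 2.416066e-05
(1-p)^1 = 0.781000
P = 8 * 2.416066e-05 * 0.781000 = 0.0002

P(X=7) = 0.0002


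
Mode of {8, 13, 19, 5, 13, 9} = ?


Frequencies: 5:1, 8:1, 9:1, 13:2, 19:1
Max frequency = 2
Mode = 13

Mode = 13


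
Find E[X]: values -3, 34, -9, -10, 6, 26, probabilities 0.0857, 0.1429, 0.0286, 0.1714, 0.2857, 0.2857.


E[X] = -3*0.0857 + 34*0.1429 - 9*0.0286 - 10*0.1714 + 6*0.2857 + 26*0.2857
= -0.2571 + 4.8586 - 0.2574 - 1.7140 + 1.7142 + 7.4282
= 11.7725

E[X] = 11.7725


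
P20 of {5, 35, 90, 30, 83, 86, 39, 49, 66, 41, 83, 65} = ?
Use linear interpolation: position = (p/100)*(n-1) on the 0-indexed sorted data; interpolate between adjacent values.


Sorted: 5, 30, 35, 39, 41, 49, 65, 66, 83, 83, 86, 90
n = 12
Index = 20/100 * 11 = 2.2000
Lower = data[2] = 35, Upper = data[3] = 39
P20 = 35 + 0.2000*(4) = 35.8000

P20 = 35.8000


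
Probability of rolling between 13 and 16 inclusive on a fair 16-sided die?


Favorable outcomes (13 ≤ roll ≤ 16): 4
Total outcomes = 16
P = 4/16 = 0.2500

P = 0.2500


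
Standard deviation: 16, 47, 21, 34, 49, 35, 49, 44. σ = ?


Mean = 36.8750
Variance = 143.3594
SD = sqrt(143.3594) = 11.9733

SD = 11.9733


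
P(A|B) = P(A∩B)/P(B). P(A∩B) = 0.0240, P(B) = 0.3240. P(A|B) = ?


P(A|B) = 0.0240/0.3240 = 0.0741

P(A|B) = 0.0741


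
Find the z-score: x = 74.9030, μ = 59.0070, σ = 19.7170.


z = (74.9030 - 59.0070)/19.7170
= 15.8960/19.7170
= 0.8062

z = 0.8062


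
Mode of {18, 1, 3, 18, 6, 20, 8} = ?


Frequencies: 1:1, 3:1, 6:1, 8:1, 18:2, 20:1
Max frequency = 2
Mode = 18

Mode = 18


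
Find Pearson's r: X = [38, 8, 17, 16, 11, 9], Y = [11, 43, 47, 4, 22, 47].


Mean X = 16.5000, Mean Y = 29.0000
SD X = 10.177590, SD Y = 17.521415
Cov = -96.833333
r = -96.833333/(10.177590*17.521415) = -0.5430

r = -0.5430


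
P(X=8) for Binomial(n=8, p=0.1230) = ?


C(8,8) = 1
p^8 = 5.238909e-08
(1-p)^0 = 1.000000
P = 1 * 5.238909e-08 * 1.000000 = 5.2389e-08

P(X=8) = 5.2389e-08


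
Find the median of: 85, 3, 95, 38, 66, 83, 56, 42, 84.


Sorted: 3, 38, 42, 56, 66, 83, 84, 85, 95
n = 9 (odd)
Middle value = 66

Median = 66


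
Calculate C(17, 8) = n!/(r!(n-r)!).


C(17,8) = 17!/(8! × 9!)
= 355687428096000/(40320 × 362880)
= 24310

C(17,8) = 24310


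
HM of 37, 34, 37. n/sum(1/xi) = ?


Sum of reciprocals = 1/37 + 1/34 + 1/37 = 0.083466
HM = 3/0.083466 = 35.9429

HM = 35.9429


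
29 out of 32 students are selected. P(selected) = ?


P = 29/32 = 0.9062

P = 0.9062


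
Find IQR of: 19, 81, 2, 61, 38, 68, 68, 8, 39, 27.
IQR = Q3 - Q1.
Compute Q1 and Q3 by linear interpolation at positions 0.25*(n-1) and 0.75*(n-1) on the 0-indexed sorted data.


Sorted: 2, 8, 19, 27, 38, 39, 61, 68, 68, 81
Q1 (25th %ile) = 21.0000
Q3 (75th %ile) = 66.2500
IQR = 66.2500 - 21.0000 = 45.2500

IQR = 45.2500


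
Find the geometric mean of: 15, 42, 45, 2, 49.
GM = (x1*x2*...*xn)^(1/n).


Product = 15 × 42 × 45 × 2 × 49 = 2778300
GM = 2778300^(1/5) = 19.4427

GM = 19.4427


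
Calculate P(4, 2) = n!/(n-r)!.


P(4,2) = 4!/2!
= 24/2
= 12

P(4,2) = 12


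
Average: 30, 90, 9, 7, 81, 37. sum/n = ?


Sum = 30 + 90 + 9 + 7 + 81 + 37 = 254
n = 6
Mean = 254/6 = 42.3333

Mean = 42.3333


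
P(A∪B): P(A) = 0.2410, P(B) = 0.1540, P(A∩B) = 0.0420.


P(A∪B) = 0.2410 + 0.1540 - 0.0420
= 0.3950 - 0.0420
= 0.3530

P(A∪B) = 0.3530


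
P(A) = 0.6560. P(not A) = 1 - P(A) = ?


P(not A) = 1 - 0.6560 = 0.3440

P(not A) = 0.3440


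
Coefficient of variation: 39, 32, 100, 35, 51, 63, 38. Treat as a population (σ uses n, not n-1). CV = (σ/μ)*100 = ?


Mean = 51.1429
SD = 22.2802
CV = (22.2802/51.1429)*100 = 43.5647%

CV = 43.5647%


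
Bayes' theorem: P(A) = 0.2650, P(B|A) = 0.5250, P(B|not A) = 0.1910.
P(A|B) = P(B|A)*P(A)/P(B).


P(B) = P(B|A)*P(A) + P(B|A')*P(A')
= 0.5250*0.2650 + 0.1910*0.7350
= 0.139125 + 0.140385 = 0.279510
P(A|B) = 0.139125/0.279510 = 0.4977

P(A|B) = 0.4977


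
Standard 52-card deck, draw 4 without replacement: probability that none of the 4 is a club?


P(no clubs) = (39/52) × (38/51) × (37/50) × (36/49)
= 0.3038

P = 0.3038


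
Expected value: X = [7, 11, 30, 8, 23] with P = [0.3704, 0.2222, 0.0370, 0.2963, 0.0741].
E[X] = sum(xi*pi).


E[X] = 7*0.3704 + 11*0.2222 + 30*0.0370 + 8*0.2963 + 23*0.0741
= 2.5928 + 2.4442 + 1.1100 + 2.3704 + 1.7043
= 10.2217

E[X] = 10.2217


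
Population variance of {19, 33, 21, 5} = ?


Mean = 19.5000
Squared deviations: 0.2500, 182.2500, 2.2500, 210.2500
Sum = 395.0000
Variance = 395.0000/4 = 98.7500

Variance = 98.7500


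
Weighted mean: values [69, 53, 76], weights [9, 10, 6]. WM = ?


Numerator = 69*9 + 53*10 + 76*6 = 1607
Denominator = 9 + 10 + 6 = 25
WM = 1607/25 = 64.2800

WM = 64.2800


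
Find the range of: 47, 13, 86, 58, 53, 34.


Max = 86, Min = 13
Range = 86 - 13 = 73

Range = 73


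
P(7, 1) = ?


P(7,1) = 7!/6!
= 5040/720
= 7

P(7,1) = 7


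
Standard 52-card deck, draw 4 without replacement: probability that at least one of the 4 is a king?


P(at least one) = 1 - P(none)
P(none) = (48/52) × (47/51) × (46/50) × (45/49) = 0.718737
P(at least one) = 1 - 0.718737 = 0.2813

P = 0.2813


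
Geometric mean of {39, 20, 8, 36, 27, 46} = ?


Product = 39 × 20 × 8 × 36 × 27 × 46 = 279002880
GM = 279002880^(1/6) = 25.5624

GM = 25.5624


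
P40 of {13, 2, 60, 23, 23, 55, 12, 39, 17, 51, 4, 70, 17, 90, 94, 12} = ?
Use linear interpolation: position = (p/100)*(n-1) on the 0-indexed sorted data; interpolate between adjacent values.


Sorted: 2, 4, 12, 12, 13, 17, 17, 23, 23, 39, 51, 55, 60, 70, 90, 94
n = 16
Index = 40/100 * 15 = 6.0000
Lower = data[6] = 17, Upper = data[7] = 23
P40 = 17 + 0*(6) = 17.0000

P40 = 17.0000


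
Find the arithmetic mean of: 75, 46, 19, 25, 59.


Sum = 75 + 46 + 19 + 25 + 59 = 224
n = 5
Mean = 224/5 = 44.8000

Mean = 44.8000


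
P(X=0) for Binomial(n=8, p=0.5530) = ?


C(8,0) = 1
p^0 = 1.000000
(1-p)^8 = 0.001594
P = 1 * 1.000000 * 0.001594 = 0.0016

P(X=0) = 0.0016


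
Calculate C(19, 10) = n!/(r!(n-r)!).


C(19,10) = 19!/(10! × 9!)
= 121645100408832000/(3628800 × 362880)
= 92378

C(19,10) = 92378


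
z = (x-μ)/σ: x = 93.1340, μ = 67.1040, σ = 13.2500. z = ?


z = (93.1340 - 67.1040)/13.2500
= 26.0300/13.2500
= 1.9645

z = 1.9645


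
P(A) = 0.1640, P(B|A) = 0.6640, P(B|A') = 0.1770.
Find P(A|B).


P(B) = P(B|A)*P(A) + P(B|A')*P(A')
= 0.6640*0.1640 + 0.1770*0.8360
= 0.108896 + 0.147972 = 0.256868
P(A|B) = 0.108896/0.256868 = 0.4239

P(A|B) = 0.4239


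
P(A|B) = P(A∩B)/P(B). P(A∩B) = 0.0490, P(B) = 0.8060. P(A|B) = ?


P(A|B) = 0.0490/0.8060 = 0.0608

P(A|B) = 0.0608


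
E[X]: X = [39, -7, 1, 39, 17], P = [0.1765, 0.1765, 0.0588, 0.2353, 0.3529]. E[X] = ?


E[X] = 39*0.1765 - 7*0.1765 + 1*0.0588 + 39*0.2353 + 17*0.3529
= 6.8835 - 1.2355 + 0.0588 + 9.1767 + 5.9993
= 20.8828

E[X] = 20.8828


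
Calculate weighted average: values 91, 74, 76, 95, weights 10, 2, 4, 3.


Numerator = 91*10 + 74*2 + 76*4 + 95*3 = 1647
Denominator = 10 + 2 + 4 + 3 = 19
WM = 1647/19 = 86.6842

WM = 86.6842


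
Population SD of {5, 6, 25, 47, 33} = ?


Mean = 23.2000
Variance = 258.5600
SD = sqrt(258.5600) = 16.0798

SD = 16.0798


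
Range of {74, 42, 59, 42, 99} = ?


Max = 99, Min = 42
Range = 99 - 42 = 57

Range = 57


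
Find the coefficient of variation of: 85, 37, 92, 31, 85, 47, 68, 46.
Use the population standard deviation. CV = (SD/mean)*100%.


Mean = 61.3750
SD = 22.5219
CV = (22.5219/61.3750)*100 = 36.6955%

CV = 36.6955%


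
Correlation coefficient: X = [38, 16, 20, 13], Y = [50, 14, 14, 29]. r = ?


Mean X = 21.7500, Mean Y = 26.7500
SD X = 9.705024, SD Y = 14.754237
Cov = 113.437500
r = 113.437500/(9.705024*14.754237) = 0.7922

r = 0.7922


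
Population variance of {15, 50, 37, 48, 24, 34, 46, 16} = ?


Mean = 33.7500
Squared deviations: 351.5625, 264.0625, 10.5625, 203.0625, 95.0625, 0.0625, 150.0625, 315.0625
Sum = 1389.5000
Variance = 1389.5000/8 = 173.6875

Variance = 173.6875


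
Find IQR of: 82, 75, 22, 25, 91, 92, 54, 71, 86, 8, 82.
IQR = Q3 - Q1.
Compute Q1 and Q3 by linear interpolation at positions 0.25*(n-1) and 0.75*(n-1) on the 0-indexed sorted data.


Sorted: 8, 22, 25, 54, 71, 75, 82, 82, 86, 91, 92
Q1 (25th %ile) = 39.5000
Q3 (75th %ile) = 84.0000
IQR = 84.0000 - 39.5000 = 44.5000

IQR = 44.5000


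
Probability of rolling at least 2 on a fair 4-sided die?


Favorable outcomes (roll ≥ 2): 3
Total outcomes = 4
P = 3/4 = 0.7500

P = 0.7500


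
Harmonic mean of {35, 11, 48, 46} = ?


Sum of reciprocals = 1/35 + 1/11 + 1/48 + 1/46 = 0.162053
HM = 4/0.162053 = 24.6833

HM = 24.6833


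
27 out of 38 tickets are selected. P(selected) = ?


P = 27/38 = 0.7105

P = 0.7105


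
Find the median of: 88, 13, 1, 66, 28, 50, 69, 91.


Sorted: 1, 13, 28, 50, 66, 69, 88, 91
n = 8 (even)
Middle values: 50 and 66
Median = (50+66)/2 = 58.0000

Median = 58.0000


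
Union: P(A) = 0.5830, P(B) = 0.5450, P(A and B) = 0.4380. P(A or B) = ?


P(A∪B) = 0.5830 + 0.5450 - 0.4380
= 1.1280 - 0.4380
= 0.6900

P(A∪B) = 0.6900


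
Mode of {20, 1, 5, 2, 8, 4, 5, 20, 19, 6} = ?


Frequencies: 1:1, 2:1, 4:1, 5:2, 6:1, 8:1, 19:1, 20:2
Max frequency = 2
Mode = 5, 20

Mode = 5, 20


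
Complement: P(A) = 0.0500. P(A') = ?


P(not A) = 1 - 0.0500 = 0.9500

P(not A) = 0.9500


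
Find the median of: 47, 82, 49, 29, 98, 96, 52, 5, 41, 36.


Sorted: 5, 29, 36, 41, 47, 49, 52, 82, 96, 98
n = 10 (even)
Middle values: 47 and 49
Median = (47+49)/2 = 48.0000

Median = 48.0000


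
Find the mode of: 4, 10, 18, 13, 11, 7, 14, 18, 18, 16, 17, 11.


Frequencies: 4:1, 7:1, 10:1, 11:2, 13:1, 14:1, 16:1, 17:1, 18:3
Max frequency = 3
Mode = 18

Mode = 18


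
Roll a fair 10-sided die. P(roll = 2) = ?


Favorable outcomes (roll = 2): 1
Total outcomes = 10
P = 1/10 = 0.1000

P = 0.1000


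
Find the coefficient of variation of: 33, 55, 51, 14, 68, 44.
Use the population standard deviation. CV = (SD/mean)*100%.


Mean = 44.1667
SD = 17.1602
CV = (17.1602/44.1667)*100 = 38.8533%

CV = 38.8533%


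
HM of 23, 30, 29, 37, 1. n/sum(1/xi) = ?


Sum of reciprocals = 1/23 + 1/30 + 1/29 + 1/37 + 1/1 = 1.138321
HM = 5/1.138321 = 4.3924

HM = 4.3924


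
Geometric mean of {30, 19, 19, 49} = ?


Product = 30 × 19 × 19 × 49 = 530670
GM = 530670^(1/4) = 26.9902

GM = 26.9902


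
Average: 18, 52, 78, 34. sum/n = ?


Sum = 18 + 52 + 78 + 34 = 182
n = 4
Mean = 182/4 = 45.5000

Mean = 45.5000


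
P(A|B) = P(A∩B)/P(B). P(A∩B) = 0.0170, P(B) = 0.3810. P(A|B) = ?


P(A|B) = 0.0170/0.3810 = 0.0446

P(A|B) = 0.0446


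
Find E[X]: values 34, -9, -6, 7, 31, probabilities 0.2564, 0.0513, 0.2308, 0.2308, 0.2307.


E[X] = 34*0.2564 - 9*0.0513 - 6*0.2308 + 7*0.2308 + 31*0.2307
= 8.7176 - 0.4617 - 1.3848 + 1.6156 + 7.1517
= 15.6384

E[X] = 15.6384


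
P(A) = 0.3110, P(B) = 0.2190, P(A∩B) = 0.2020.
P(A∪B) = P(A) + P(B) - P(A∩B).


P(A∪B) = 0.3110 + 0.2190 - 0.2020
= 0.5300 - 0.2020
= 0.3280

P(A∪B) = 0.3280


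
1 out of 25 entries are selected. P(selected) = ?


P = 1/25 = 0.0400

P = 0.0400


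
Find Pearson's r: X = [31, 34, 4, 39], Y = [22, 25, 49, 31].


Mean X = 27.0000, Mean Y = 31.7500
SD X = 13.583078, SD Y = 10.473180
Cov = -123.000000
r = -123.000000/(13.583078*10.473180) = -0.8646

r = -0.8646


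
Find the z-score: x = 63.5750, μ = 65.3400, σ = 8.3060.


z = (63.5750 - 65.3400)/8.3060
= -1.7650/8.3060
= -0.2125

z = -0.2125


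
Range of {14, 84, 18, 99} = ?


Max = 99, Min = 14
Range = 99 - 14 = 85

Range = 85


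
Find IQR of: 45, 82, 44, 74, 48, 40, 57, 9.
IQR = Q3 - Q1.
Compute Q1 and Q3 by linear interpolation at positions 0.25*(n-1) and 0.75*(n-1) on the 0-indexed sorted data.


Sorted: 9, 40, 44, 45, 48, 57, 74, 82
Q1 (25th %ile) = 43.0000
Q3 (75th %ile) = 61.2500
IQR = 61.2500 - 43.0000 = 18.2500

IQR = 18.2500


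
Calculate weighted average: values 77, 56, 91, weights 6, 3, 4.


Numerator = 77*6 + 56*3 + 91*4 = 994
Denominator = 6 + 3 + 4 = 13
WM = 994/13 = 76.4615

WM = 76.4615


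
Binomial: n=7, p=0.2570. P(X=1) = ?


C(7,1) = 7
p^1 = 0.257000
(1-p)^6 = 0.168241
P = 7 * 0.257000 * 0.168241 = 0.3027

P(X=1) = 0.3027


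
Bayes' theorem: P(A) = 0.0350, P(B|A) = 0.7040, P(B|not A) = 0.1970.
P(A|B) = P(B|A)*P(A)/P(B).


P(B) = P(B|A)*P(A) + P(B|A')*P(A')
= 0.7040*0.0350 + 0.1970*0.9650
= 0.024640 + 0.190105 = 0.214745
P(A|B) = 0.024640/0.214745 = 0.1147

P(A|B) = 0.1147


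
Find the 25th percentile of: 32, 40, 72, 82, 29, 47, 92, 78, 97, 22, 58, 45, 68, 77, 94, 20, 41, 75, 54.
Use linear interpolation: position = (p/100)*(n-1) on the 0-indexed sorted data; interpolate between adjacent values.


Sorted: 20, 22, 29, 32, 40, 41, 45, 47, 54, 58, 68, 72, 75, 77, 78, 82, 92, 94, 97
n = 19
Index = 25/100 * 18 = 4.5000
Lower = data[4] = 40, Upper = data[5] = 41
P25 = 40 + 0.5000*(1) = 40.5000

P25 = 40.5000


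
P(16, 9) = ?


P(16,9) = 16!/7!
= 20922789888000/5040
= 4151347200

P(16,9) = 4151347200


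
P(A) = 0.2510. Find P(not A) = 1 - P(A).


P(not A) = 1 - 0.2510 = 0.7490

P(not A) = 0.7490


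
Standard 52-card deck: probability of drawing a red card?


26 red cards in 52 cards
P = 26/52 = 0.5000

P = 0.5000


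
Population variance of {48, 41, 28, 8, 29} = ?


Mean = 30.8000
Squared deviations: 295.8400, 104.0400, 7.8400, 519.8400, 3.2400
Sum = 930.8000
Variance = 930.8000/5 = 186.1600

Variance = 186.1600


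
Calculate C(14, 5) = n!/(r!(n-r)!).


C(14,5) = 14!/(5! × 9!)
= 87178291200/(120 × 362880)
= 2002

C(14,5) = 2002


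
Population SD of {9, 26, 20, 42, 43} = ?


Mean = 28.0000
Variance = 170.0000
SD = sqrt(170.0000) = 13.0384

SD = 13.0384


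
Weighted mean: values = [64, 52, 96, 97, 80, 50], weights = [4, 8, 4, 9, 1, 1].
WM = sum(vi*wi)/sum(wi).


Numerator = 64*4 + 52*8 + 96*4 + 97*9 + 80*1 + 50*1 = 2059
Denominator = 4 + 8 + 4 + 9 + 1 + 1 = 27
WM = 2059/27 = 76.2593

WM = 76.2593


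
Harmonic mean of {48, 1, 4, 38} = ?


Sum of reciprocals = 1/48 + 1/1 + 1/4 + 1/38 = 1.297149
HM = 4/1.297149 = 3.0837

HM = 3.0837


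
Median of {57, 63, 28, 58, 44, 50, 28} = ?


Sorted: 28, 28, 44, 50, 57, 58, 63
n = 7 (odd)
Middle value = 50

Median = 50


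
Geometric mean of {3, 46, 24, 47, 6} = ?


Product = 3 × 46 × 24 × 47 × 6 = 933984
GM = 933984^(1/5) = 15.6339

GM = 15.6339


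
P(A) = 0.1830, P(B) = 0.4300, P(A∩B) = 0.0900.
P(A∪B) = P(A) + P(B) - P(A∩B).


P(A∪B) = 0.1830 + 0.4300 - 0.0900
= 0.6130 - 0.0900
= 0.5230

P(A∪B) = 0.5230


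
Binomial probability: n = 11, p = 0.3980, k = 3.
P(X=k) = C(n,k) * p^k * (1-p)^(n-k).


C(11,3) = 165
p^3 = 0.063045
(1-p)^8 = 0.017249
P = 165 * 0.063045 * 0.017249 = 0.1794

P(X=3) = 0.1794


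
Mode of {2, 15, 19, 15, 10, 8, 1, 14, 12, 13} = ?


Frequencies: 1:1, 2:1, 8:1, 10:1, 12:1, 13:1, 14:1, 15:2, 19:1
Max frequency = 2
Mode = 15

Mode = 15


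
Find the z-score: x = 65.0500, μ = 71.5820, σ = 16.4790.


z = (65.0500 - 71.5820)/16.4790
= -6.5320/16.4790
= -0.3964

z = -0.3964


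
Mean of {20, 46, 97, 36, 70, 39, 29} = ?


Sum = 20 + 46 + 97 + 36 + 70 + 39 + 29 = 337
n = 7
Mean = 337/7 = 48.1429

Mean = 48.1429


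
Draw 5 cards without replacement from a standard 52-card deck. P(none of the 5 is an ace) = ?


P(no aces) = (48/52) × (47/51) × (46/50) × (45/49) × (44/48)
= 0.6588

P = 0.6588


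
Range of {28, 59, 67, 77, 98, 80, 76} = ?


Max = 98, Min = 28
Range = 98 - 28 = 70

Range = 70


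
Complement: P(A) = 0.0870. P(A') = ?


P(not A) = 1 - 0.0870 = 0.9130

P(not A) = 0.9130


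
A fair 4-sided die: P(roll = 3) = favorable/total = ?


Favorable outcomes (roll = 3): 1
Total outcomes = 4
P = 1/4 = 0.2500

P = 0.2500


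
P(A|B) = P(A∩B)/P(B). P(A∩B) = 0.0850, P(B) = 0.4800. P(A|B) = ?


P(A|B) = 0.0850/0.4800 = 0.1771

P(A|B) = 0.1771


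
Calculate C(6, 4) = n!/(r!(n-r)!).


C(6,4) = 6!/(4! × 2!)
= 720/(24 × 2)
= 15

C(6,4) = 15


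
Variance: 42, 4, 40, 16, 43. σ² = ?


Mean = 29.0000
Squared deviations: 169.0000, 625.0000, 121.0000, 169.0000, 196.0000
Sum = 1280.0000
Variance = 1280.0000/5 = 256.0000

Variance = 256.0000


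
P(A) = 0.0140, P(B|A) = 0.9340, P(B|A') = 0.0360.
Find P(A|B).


P(B) = P(B|A)*P(A) + P(B|A')*P(A')
= 0.9340*0.0140 + 0.0360*0.9860
= 0.013076 + 0.035496 = 0.048572
P(A|B) = 0.013076/0.048572 = 0.2692

P(A|B) = 0.2692


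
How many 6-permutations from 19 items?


P(19,6) = 19!/13!
= 121645100408832000/6227020800
= 19535040

P(19,6) = 19535040


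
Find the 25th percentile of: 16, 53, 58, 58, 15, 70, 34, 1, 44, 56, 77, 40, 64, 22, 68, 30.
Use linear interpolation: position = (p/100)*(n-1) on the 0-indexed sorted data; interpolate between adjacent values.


Sorted: 1, 15, 16, 22, 30, 34, 40, 44, 53, 56, 58, 58, 64, 68, 70, 77
n = 16
Index = 25/100 * 15 = 3.7500
Lower = data[3] = 22, Upper = data[4] = 30
P25 = 22 + 0.7500*(8) = 28.0000

P25 = 28.0000


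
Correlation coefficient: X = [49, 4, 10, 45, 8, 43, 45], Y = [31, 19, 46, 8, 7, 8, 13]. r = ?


Mean X = 29.1429, Mean Y = 18.8571
SD X = 19.029515, SD Y = 13.600720
Cov = -63.836735
r = -63.836735/(19.029515*13.600720) = -0.2466

r = -0.2466


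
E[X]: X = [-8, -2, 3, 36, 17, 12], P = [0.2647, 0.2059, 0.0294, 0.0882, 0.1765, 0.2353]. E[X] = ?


E[X] = -8*0.2647 - 2*0.2059 + 3*0.0294 + 36*0.0882 + 17*0.1765 + 12*0.2353
= -2.1176 - 0.4118 + 0.0882 + 3.1752 + 3.0005 + 2.8236
= 6.5581

E[X] = 6.5581


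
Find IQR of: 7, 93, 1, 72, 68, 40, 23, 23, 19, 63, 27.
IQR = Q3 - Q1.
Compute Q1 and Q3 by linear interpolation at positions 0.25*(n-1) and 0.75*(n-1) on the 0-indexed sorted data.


Sorted: 1, 7, 19, 23, 23, 27, 40, 63, 68, 72, 93
Q1 (25th %ile) = 21.0000
Q3 (75th %ile) = 65.5000
IQR = 65.5000 - 21.0000 = 44.5000

IQR = 44.5000


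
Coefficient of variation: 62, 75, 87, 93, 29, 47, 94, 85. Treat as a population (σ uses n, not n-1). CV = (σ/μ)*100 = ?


Mean = 71.5000
SD = 22.0794
CV = (22.0794/71.5000)*100 = 30.8803%

CV = 30.8803%


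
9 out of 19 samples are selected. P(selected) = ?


P = 9/19 = 0.4737

P = 0.4737


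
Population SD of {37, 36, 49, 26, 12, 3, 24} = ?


Mean = 26.7143
Variance = 210.7755
SD = sqrt(210.7755) = 14.5181

SD = 14.5181


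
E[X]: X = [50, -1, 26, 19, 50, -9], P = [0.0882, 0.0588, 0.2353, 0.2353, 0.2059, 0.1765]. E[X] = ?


E[X] = 50*0.0882 - 1*0.0588 + 26*0.2353 + 19*0.2353 + 50*0.2059 - 9*0.1765
= 4.4100 - 0.0588 + 6.1178 + 4.4707 + 10.2950 - 1.5885
= 23.6462

E[X] = 23.6462


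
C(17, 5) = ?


C(17,5) = 17!/(5! × 12!)
= 355687428096000/(120 × 479001600)
= 6188

C(17,5) = 6188


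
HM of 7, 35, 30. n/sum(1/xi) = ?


Sum of reciprocals = 1/7 + 1/35 + 1/30 = 0.204762
HM = 3/0.204762 = 14.6512

HM = 14.6512


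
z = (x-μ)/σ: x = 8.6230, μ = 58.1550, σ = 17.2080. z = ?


z = (8.6230 - 58.1550)/17.2080
= -49.5320/17.2080
= -2.8784

z = -2.8784


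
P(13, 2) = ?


P(13,2) = 13!/11!
= 6227020800/39916800
= 156

P(13,2) = 156


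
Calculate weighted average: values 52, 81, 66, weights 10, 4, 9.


Numerator = 52*10 + 81*4 + 66*9 = 1438
Denominator = 10 + 4 + 9 = 23
WM = 1438/23 = 62.5217

WM = 62.5217


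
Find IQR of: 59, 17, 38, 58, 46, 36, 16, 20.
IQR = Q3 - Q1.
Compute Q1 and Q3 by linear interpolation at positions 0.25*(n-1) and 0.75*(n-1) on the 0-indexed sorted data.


Sorted: 16, 17, 20, 36, 38, 46, 58, 59
Q1 (25th %ile) = 19.2500
Q3 (75th %ile) = 49.0000
IQR = 49.0000 - 19.2500 = 29.7500

IQR = 29.7500


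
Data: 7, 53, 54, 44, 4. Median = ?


Sorted: 4, 7, 44, 53, 54
n = 5 (odd)
Middle value = 44

Median = 44


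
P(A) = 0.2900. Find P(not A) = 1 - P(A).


P(not A) = 1 - 0.2900 = 0.7100

P(not A) = 0.7100


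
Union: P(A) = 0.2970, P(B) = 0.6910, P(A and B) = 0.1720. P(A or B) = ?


P(A∪B) = 0.2970 + 0.6910 - 0.1720
= 0.9880 - 0.1720
= 0.8160

P(A∪B) = 0.8160


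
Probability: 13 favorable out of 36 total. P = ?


P = 13/36 = 0.3611

P = 0.3611


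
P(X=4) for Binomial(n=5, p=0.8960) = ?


C(5,4) = 5
p^4 = 0.644514
(1-p)^1 = 0.104000
P = 5 * 0.644514 * 0.104000 = 0.3351

P(X=4) = 0.3351


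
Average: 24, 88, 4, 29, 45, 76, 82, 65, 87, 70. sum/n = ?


Sum = 24 + 88 + 4 + 29 + 45 + 76 + 82 + 65 + 87 + 70 = 570
n = 10
Mean = 570/10 = 57.0000

Mean = 57.0000


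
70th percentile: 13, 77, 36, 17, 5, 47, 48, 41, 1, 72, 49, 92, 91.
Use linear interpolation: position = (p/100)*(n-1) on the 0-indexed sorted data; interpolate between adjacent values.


Sorted: 1, 5, 13, 17, 36, 41, 47, 48, 49, 72, 77, 91, 92
n = 13
Index = 70/100 * 12 = 8.4000
Lower = data[8] = 49, Upper = data[9] = 72
P70 = 49 + 0.4000*(23) = 58.2000

P70 = 58.2000


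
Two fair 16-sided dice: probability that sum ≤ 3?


Total outcomes = 16×16 = 256
Favorable (sum ≤ 3): 3
P = 3/256 = 0.0117

P = 0.0117


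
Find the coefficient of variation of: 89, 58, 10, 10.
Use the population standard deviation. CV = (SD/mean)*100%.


Mean = 41.7500
SD = 33.5885
CV = (33.5885/41.7500)*100 = 80.4515%

CV = 80.4515%


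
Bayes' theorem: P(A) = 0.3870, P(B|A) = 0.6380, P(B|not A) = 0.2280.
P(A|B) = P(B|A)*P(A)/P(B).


P(B) = P(B|A)*P(A) + P(B|A')*P(A')
= 0.6380*0.3870 + 0.2280*0.6130
= 0.246906 + 0.139764 = 0.386670
P(A|B) = 0.246906/0.386670 = 0.6385

P(A|B) = 0.6385


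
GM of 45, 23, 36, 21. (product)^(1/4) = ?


Product = 45 × 23 × 36 × 21 = 782460
GM = 782460^(1/4) = 29.7417

GM = 29.7417


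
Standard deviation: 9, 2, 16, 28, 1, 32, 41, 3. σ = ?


Mean = 16.5000
Variance = 207.7500
SD = sqrt(207.7500) = 14.4135

SD = 14.4135


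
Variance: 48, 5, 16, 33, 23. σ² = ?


Mean = 25.0000
Squared deviations: 529.0000, 400.0000, 81.0000, 64.0000, 4.0000
Sum = 1078.0000
Variance = 1078.0000/5 = 215.6000

Variance = 215.6000


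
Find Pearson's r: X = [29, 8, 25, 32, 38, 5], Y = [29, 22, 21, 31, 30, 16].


Mean X = 22.8333, Mean Y = 24.8333
SD X = 12.212243, SD Y = 5.520165
Cov = 58.638889
r = 58.638889/(12.212243*5.520165) = 0.8698

r = 0.8698
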